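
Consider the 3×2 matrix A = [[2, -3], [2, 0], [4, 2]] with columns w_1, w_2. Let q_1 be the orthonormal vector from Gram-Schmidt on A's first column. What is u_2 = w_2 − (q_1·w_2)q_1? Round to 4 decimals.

w_1 = (2, 2, 4); ‖w_1‖ = 4.8990, so q_1 = (0.4082, 0.4082, 0.8165).
q_1·w_2 = 0.4082·(-3) + 0.4082·0 + 0.8165·2 = 0.4082.
u_2 = w_2 − 0.4082·q_1 = (-3.1667, -0.1667, 1.6667).

u_2 = (-3.1667, -0.1667, 1.6667)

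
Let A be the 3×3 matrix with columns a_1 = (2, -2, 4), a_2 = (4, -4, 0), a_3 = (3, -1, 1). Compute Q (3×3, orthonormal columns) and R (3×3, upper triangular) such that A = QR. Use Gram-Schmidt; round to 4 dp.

Q = [[0.4082, 0.5774, 0.7071], [-0.4082, -0.5774, 0.7071], [0.8165, -0.5774, 0.0000]], R = [[4.8990, 3.2660, 2.4495], [0.0000, 4.6188, 1.7321], [0.0000, 0.0000, 1.4142]]

a_1 = (2, -2, 4); ‖a_1‖ = 4.8990, so q_1 = (0.4082, -0.4082, 0.8165).
q_1·a_2 = 0.4082·4 + (-0.4082)·(-4) + 0.8165·0 = 3.2660.
u_2 = a_2 − 3.2660·q_1 = (2.6667, -2.6667, -2.6667).
‖u_2‖ = 4.6188, so q_2 = (0.5774, -0.5774, -0.5774).
q_1·a_3 = 0.4082·3 + (-0.4082)·(-1) + 0.8165·1 = 2.4495; q_2·a_3 = 0.5774·3 + (-0.5774)·(-1) + (-0.5774)·1 = 1.7321.
u_3 = a_3 − 2.4495·q_1 − 1.7321·q_2 = (1.0000, 1.0000, 0.0000).
‖u_3‖ = 1.4142, so q_3 = (0.7071, 0.7071, 0.0000).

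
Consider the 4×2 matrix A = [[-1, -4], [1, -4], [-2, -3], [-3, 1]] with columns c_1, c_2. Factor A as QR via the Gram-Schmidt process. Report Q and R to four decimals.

e_1 = c_1/‖c_1‖ = (-1, 1, -2, -3)/3.8730 = (-0.2582, 0.2582, -0.5164, -0.7746).
r_{12} = e_1·c_2 = 0.7746.
u_2 = c_2 − 0.7746·e_1 = (-3.8000, -4.2000, -2.6000, 1.6000).
‖u_2‖ = 6.4343, so e_2 = (-0.5906, -0.6528, -0.4041, 0.2487).

Q = [[-0.2582, -0.5906], [0.2582, -0.6528], [-0.5164, -0.4041], [-0.7746, 0.2487]], R = [[3.8730, 0.7746], [0.0000, 6.4343]]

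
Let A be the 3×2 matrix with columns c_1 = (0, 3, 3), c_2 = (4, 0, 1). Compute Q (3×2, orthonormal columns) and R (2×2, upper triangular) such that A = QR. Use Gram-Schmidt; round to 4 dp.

Q = [[0.0000, 0.9847], [0.7071, -0.1231], [0.7071, 0.1231]], R = [[4.2426, 0.7071], [0.0000, 4.0620]]

c_1 = (0, 3, 3); ‖c_1‖ = 4.2426, so e_1 = (0.0000, 0.7071, 0.7071).
e_1·c_2 = 0.0000·4 + 0.7071·0 + 0.7071·1 = 0.7071.
u_2 = c_2 − 0.7071·e_1 = (4.0000, -0.5000, 0.5000).
‖u_2‖ = 4.0620, so e_2 = (0.9847, -0.1231, 0.1231).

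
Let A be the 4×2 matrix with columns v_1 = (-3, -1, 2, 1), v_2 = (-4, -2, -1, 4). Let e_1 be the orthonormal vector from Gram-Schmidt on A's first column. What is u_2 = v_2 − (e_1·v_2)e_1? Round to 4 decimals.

v_1 = (-3, -1, 2, 1); ‖v_1‖ = 3.8730, so e_1 = (-0.7746, -0.2582, 0.5164, 0.2582).
e_1·v_2 = (-0.7746)·(-4) + (-0.2582)·(-2) + 0.5164·(-1) + 0.2582·4 = 4.1312.
u_2 = v_2 − 4.1312·e_1 = (-0.8000, -0.9333, -3.1333, 2.9333).

u_2 = (-0.8000, -0.9333, -3.1333, 2.9333)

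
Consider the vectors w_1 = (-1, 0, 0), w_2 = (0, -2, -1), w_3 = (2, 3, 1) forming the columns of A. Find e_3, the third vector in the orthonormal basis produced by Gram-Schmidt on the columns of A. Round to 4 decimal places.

e_3 = (0.0000, 0.4472, -0.8944)

w_1 = (-1, 0, 0); ‖w_1‖ = 1.0000, so e_1 = (-1.0000, 0.0000, 0.0000).
e_1·w_2 = (-1.0000)·0 + 0.0000·(-2) + 0.0000·(-1) = 0.0000.
u_2 = w_2 + 0.0000·e_1 = (0.0000, -2.0000, -1.0000).
‖u_2‖ = 2.2361, so e_2 = (0.0000, -0.8944, -0.4472).
e_1·w_3 = (-1.0000)·2 + 0.0000·3 + 0.0000·1 = -2.0000; e_2·w_3 = 0.0000·2 + (-0.8944)·3 + (-0.4472)·1 = -3.1305.
u_3 = w_3 + 2.0000·e_1 + 3.1305·e_2 = (0.0000, 0.2000, -0.4000).
‖u_3‖ = 0.4472, so e_3 = (0.0000, 0.4472, -0.8944).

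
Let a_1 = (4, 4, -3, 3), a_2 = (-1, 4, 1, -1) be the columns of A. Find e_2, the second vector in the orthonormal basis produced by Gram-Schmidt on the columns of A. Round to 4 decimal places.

a_1 = (4, 4, -3, 3); ‖a_1‖ = 7.0711, so e_1 = (0.5657, 0.5657, -0.4243, 0.4243).
e_1·a_2 = 0.5657·(-1) + 0.5657·4 + (-0.4243)·1 + 0.4243·(-1) = 0.8485.
u_2 = a_2 − 0.8485·e_1 = (-1.4800, 3.5200, 1.3600, -1.3600).
‖u_2‖ = 4.2755, so e_2 = (-0.3462, 0.8233, 0.3181, -0.3181).

e_2 = (-0.3462, 0.8233, 0.3181, -0.3181)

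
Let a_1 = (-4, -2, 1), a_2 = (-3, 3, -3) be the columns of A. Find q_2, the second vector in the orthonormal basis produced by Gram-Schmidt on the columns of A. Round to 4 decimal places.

q_2 = (-0.4711, 0.6374, -0.6097)

a_1 = (-4, -2, 1); ‖a_1‖ = 4.5826, so q_1 = (-0.8729, -0.4364, 0.2182).
q_1·a_2 = (-0.8729)·(-3) + (-0.4364)·3 + 0.2182·(-3) = 0.6547.
u_2 = a_2 − 0.6547·q_1 = (-2.4286, 3.2857, -3.1429).
‖u_2‖ = 5.1547, so q_2 = (-0.4711, 0.6374, -0.6097).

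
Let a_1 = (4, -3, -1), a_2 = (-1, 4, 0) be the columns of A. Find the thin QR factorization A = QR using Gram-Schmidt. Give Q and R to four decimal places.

a_1 = (4, -3, -1); ‖a_1‖ = 5.0990, so q_1 = (0.7845, -0.5883, -0.1961).
q_1·a_2 = 0.7845·(-1) + (-0.5883)·4 + (-0.1961)·0 = -3.1379.
u_2 = a_2 + 3.1379·q_1 = (1.4615, 2.1538, -0.6154).
‖u_2‖ = 2.6747, so q_2 = (0.5464, 0.8053, -0.2301).

Q = [[0.7845, 0.5464], [-0.5883, 0.8053], [-0.1961, -0.2301]], R = [[5.0990, -3.1379], [0.0000, 2.6747]]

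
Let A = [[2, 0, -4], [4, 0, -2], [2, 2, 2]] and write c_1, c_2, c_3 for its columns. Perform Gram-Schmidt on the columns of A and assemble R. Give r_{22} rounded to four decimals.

e_1 = c_1/‖c_1‖ = (2, 4, 2)/4.8990 = (0.4082, 0.8165, 0.4082).
r_{12} = e_1·c_2 = 0.8165.
u_2 = c_2 − 0.8165·e_1 = (-0.3333, -0.6667, 1.6667).
r_{22} = ‖u_2‖ = 1.8257.

r_{22} = 1.8257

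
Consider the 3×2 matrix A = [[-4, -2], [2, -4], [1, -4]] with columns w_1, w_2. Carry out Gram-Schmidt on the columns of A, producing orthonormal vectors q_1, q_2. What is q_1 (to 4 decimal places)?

w_1 = (-4, 2, 1); ‖w_1‖ = 4.5826, so q_1 = (-0.8729, 0.4364, 0.2182).

q_1 = (-0.8729, 0.4364, 0.2182)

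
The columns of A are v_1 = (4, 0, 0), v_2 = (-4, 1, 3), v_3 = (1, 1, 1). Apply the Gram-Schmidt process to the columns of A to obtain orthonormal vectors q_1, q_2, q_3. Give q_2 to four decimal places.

q_2 = (0.0000, 0.3162, 0.9487)

v_1 = (4, 0, 0); ‖v_1‖ = 4.0000, so q_1 = (1.0000, 0.0000, 0.0000).
q_1·v_2 = 1.0000·(-4) + 0.0000·1 + 0.0000·3 = -4.0000.
u_2 = v_2 + 4.0000·q_1 = (0.0000, 1.0000, 3.0000).
‖u_2‖ = 3.1623, so q_2 = (0.0000, 0.3162, 0.9487).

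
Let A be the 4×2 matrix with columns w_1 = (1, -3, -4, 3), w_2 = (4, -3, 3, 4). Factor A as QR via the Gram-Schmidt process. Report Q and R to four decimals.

Q = [[0.1690, 0.5399], [-0.5071, -0.2806], [-0.6761, 0.6674], [0.5071, 0.4294]], R = [[5.9161, 2.1974], [0.0000, 6.7210]]

w_1 = (1, -3, -4, 3); ‖w_1‖ = 5.9161, so q_1 = (0.1690, -0.5071, -0.6761, 0.5071).
q_1·w_2 = 0.1690·4 + (-0.5071)·(-3) + (-0.6761)·3 + 0.5071·4 = 2.1974.
u_2 = w_2 − 2.1974·q_1 = (3.6286, -1.8857, 4.4857, 2.8857).
‖u_2‖ = 6.7210, so q_2 = (0.5399, -0.2806, 0.6674, 0.4294).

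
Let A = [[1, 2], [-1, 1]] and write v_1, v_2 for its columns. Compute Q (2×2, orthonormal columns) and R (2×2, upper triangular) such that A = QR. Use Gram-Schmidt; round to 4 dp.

e_1 = v_1/‖v_1‖ = (1, -1)/1.4142 = (0.7071, -0.7071).
r_{12} = e_1·v_2 = 0.7071.
u_2 = v_2 − 0.7071·e_1 = (1.5000, 1.5000).
‖u_2‖ = 2.1213, so e_2 = (0.7071, 0.7071).

Q = [[0.7071, 0.7071], [-0.7071, 0.7071]], R = [[1.4142, 0.7071], [0.0000, 2.1213]]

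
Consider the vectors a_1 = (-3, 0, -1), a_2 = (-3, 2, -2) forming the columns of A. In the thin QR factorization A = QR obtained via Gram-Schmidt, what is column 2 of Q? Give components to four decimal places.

e_2 = (0.1355, 0.9035, -0.4066)

e_1 = a_1/‖a_1‖ = (-3, 0, -1)/3.1623 = (-0.9487, 0.0000, -0.3162).
r_{12} = e_1·a_2 = 3.4785.
u_2 = a_2 − 3.4785·e_1 = (0.3000, 2.0000, -0.9000).
‖u_2‖ = 2.2136, so e_2 = (0.1355, 0.9035, -0.4066).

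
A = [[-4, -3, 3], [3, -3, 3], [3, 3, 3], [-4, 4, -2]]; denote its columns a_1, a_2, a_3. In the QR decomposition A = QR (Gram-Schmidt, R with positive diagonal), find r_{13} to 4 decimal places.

r_{13} = 1.9799

a_1 = (-4, 3, 3, -4); ‖a_1‖ = 7.0711, so q_1 = (-0.5657, 0.4243, 0.4243, -0.5657).
r_{13} = q_1·a_3 = 1.9799.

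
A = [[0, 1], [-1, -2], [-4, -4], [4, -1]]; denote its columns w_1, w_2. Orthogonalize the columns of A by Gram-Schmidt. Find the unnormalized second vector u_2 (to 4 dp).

q_1 = w_1/‖w_1‖ = (0, -1, -4, 4)/5.7446 = (0.0000, -0.1741, -0.6963, 0.6963).
r_{12} = q_1·w_2 = 2.4371.
u_2 = w_2 − 2.4371·q_1 = (1.0000, -1.5758, -2.3030, -2.6970).

u_2 = (1.0000, -1.5758, -2.3030, -2.6970)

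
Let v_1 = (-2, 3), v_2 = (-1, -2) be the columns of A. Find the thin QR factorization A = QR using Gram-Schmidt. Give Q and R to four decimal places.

Q = [[-0.5547, -0.8321], [0.8321, -0.5547]], R = [[3.6056, -1.1094], [0.0000, 1.9415]]

v_1 = (-2, 3); ‖v_1‖ = 3.6056, so e_1 = (-0.5547, 0.8321).
e_1·v_2 = (-0.5547)·(-1) + 0.8321·(-2) = -1.1094.
u_2 = v_2 + 1.1094·e_1 = (-1.6154, -1.0769).
‖u_2‖ = 1.9415, so e_2 = (-0.8321, -0.5547).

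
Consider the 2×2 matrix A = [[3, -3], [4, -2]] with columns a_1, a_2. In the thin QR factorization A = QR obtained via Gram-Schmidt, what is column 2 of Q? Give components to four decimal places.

a_1 = (3, 4); ‖a_1‖ = 5.0000, so e_1 = (0.6000, 0.8000).
e_1·a_2 = 0.6000·(-3) + 0.8000·(-2) = -3.4000.
u_2 = a_2 + 3.4000·e_1 = (-0.9600, 0.7200).
‖u_2‖ = 1.2000, so e_2 = (-0.8000, 0.6000).

e_2 = (-0.8000, 0.6000)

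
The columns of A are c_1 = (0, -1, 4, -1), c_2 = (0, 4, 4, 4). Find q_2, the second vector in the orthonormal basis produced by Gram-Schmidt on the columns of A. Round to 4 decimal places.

q_1 = c_1/‖c_1‖ = (0, -1, 4, -1)/4.2426 = (0.0000, -0.2357, 0.9428, -0.2357).
r_{12} = q_1·c_2 = 1.8856.
u_2 = c_2 − 1.8856·q_1 = (0.0000, 4.4444, 2.2222, 4.4444).
‖u_2‖ = 6.6667, so q_2 = (0.0000, 0.6667, 0.3333, 0.6667).

q_2 = (0.0000, 0.6667, 0.3333, 0.6667)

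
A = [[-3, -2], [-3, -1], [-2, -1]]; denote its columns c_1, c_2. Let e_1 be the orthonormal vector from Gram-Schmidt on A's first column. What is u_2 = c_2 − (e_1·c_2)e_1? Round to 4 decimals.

u_2 = (-0.5000, 0.5000, 0.0000)

c_1 = (-3, -3, -2); ‖c_1‖ = 4.6904, so e_1 = (-0.6396, -0.6396, -0.4264).
e_1·c_2 = (-0.6396)·(-2) + (-0.6396)·(-1) + (-0.4264)·(-1) = 2.3452.
u_2 = c_2 − 2.3452·e_1 = (-0.5000, 0.5000, 0.0000).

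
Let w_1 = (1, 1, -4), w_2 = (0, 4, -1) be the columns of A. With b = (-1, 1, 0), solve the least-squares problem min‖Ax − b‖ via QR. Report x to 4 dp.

e_1 = w_1/‖w_1‖ = (1, 1, -4)/4.2426 = (0.2357, 0.2357, -0.9428).
r_{12} = e_1·w_2 = 1.8856.
u_2 = w_2 − 1.8856·e_1 = (-0.4444, 3.5556, 0.7778).
‖u_2‖ = 3.6667, so e_2 = (-0.1212, 0.9697, 0.2121).
Qᵀb = (0.0000, 1.0909).
Back-substitute: x_2 = 1.0909/3.6667 = 0.2975.
x_1 = (0.0000 − 1.8856·0.2975)/4.2426 = -0.1322.

x = (-0.1322, 0.2975)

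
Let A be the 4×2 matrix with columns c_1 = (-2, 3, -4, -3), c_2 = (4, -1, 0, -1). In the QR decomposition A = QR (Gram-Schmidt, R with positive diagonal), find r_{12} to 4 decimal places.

e_1 = c_1/‖c_1‖ = (-2, 3, -4, -3)/6.1644 = (-0.3244, 0.4867, -0.6489, -0.4867).
r_{12} = e_1·c_2 = -1.2978.

r_{12} = -1.2978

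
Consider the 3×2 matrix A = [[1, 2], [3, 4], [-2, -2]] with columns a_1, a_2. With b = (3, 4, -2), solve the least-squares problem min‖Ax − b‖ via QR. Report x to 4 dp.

a_1 = (1, 3, -2); ‖a_1‖ = 3.7417, so q_1 = (0.2673, 0.8018, -0.5345).
q_1·a_2 = 0.2673·2 + 0.8018·4 + (-0.5345)·(-2) = 4.8107.
u_2 = a_2 − 4.8107·q_1 = (0.7143, 0.1429, 0.5714).
‖u_2‖ = 0.9258, so q_2 = (0.7715, 0.1543, 0.6172).
Qᵀb = (5.0780, 1.6973).
Back-substitute: x_2 = 1.6973/0.9258 = 1.8333.
x_1 = (5.0780 − 4.8107·1.8333)/3.7417 = -1.0000.

x = (-1.0000, 1.8333)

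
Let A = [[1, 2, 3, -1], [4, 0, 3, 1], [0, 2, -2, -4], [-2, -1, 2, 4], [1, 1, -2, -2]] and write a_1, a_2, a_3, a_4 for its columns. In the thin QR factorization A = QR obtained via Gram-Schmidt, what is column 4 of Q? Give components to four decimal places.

a_1 = (1, 4, 0, -2, 1); ‖a_1‖ = 4.6904, so e_1 = (0.2132, 0.8528, 0.0000, -0.4264, 0.2132).
e_1·a_2 = 0.2132·2 + 0.8528·0 + 0.0000·2 + (-0.4264)·(-1) + 0.2132·1 = 1.0660.
u_2 = a_2 − 1.0660·e_1 = (1.7727, -0.9091, 2.0000, -0.5455, 0.7727).
‖u_2‖ = 2.9772, so e_2 = (0.5954, -0.3054, 0.6718, -0.1832, 0.2595).
e_1·a_3 = 0.2132·3 + 0.8528·3 + 0.0000·(-2) + (-0.4264)·2 + 0.2132·(-2) = 1.9188; e_2·a_3 = 0.5954·3 + (-0.3054)·3 + 0.6718·(-2) + (-0.1832)·2 + 0.2595·(-2) = -1.3588.
u_3 = a_3 − 1.9188·e_1 + 1.3588·e_2 = (3.4000, 0.9487, -1.0872, 2.5692, -2.0564).
‖u_3‖ = 4.9469, so e_3 = (0.6873, 0.1918, -0.2198, 0.5194, -0.4157).
e_1·a_4 = 0.2132·(-1) + 0.8528·1 + 0.0000·(-4) + (-0.4264)·4 + 0.2132·(-2) = -1.4924; e_2·a_4 = 0.5954·(-1) + (-0.3054)·1 + 0.6718·(-4) + (-0.1832)·4 + 0.2595·(-2) = -4.8398; e_3·a_4 = 0.6873·(-1) + 0.1918·1 + (-0.2198)·(-4) + 0.5194·4 + (-0.4157)·(-2) = 3.2924.
u_4 = a_4 + 1.4924·e_1 + 4.8398·e_2 − 3.2924·e_3 = (-0.0629, 0.1635, -0.0251, 0.7670, 0.9430).
‖u_4‖ = 1.2283, so e_4 = (-0.0512, 0.1331, -0.0205, 0.6244, 0.7677).

e_4 = (-0.0512, 0.1331, -0.0205, 0.6244, 0.7677)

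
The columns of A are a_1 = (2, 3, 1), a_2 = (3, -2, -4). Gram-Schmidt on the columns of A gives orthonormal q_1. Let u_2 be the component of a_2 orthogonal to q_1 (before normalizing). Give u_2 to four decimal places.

u_2 = (3.5714, -1.1429, -3.7143)

a_1 = (2, 3, 1); ‖a_1‖ = 3.7417, so q_1 = (0.5345, 0.8018, 0.2673).
q_1·a_2 = 0.5345·3 + 0.8018·(-2) + 0.2673·(-4) = -1.0690.
u_2 = a_2 + 1.0690·q_1 = (3.5714, -1.1429, -3.7143).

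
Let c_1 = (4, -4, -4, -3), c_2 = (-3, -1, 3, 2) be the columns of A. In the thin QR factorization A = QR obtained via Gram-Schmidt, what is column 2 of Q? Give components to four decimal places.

q_2 = (-0.3522, -0.8463, 0.3522, 0.1892)

c_1 = (4, -4, -4, -3); ‖c_1‖ = 7.5498, so q_1 = (0.5298, -0.5298, -0.5298, -0.3974).
q_1·c_2 = 0.5298·(-3) + (-0.5298)·(-1) + (-0.5298)·3 + (-0.3974)·2 = -3.4438.
u_2 = c_2 + 3.4438·q_1 = (-1.1754, -2.8246, 1.1754, 0.6316).
‖u_2‖ = 3.3377, so q_2 = (-0.3522, -0.8463, 0.3522, 0.1892).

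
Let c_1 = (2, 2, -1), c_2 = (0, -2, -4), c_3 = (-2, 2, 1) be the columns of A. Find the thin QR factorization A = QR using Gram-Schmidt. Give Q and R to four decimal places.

Q = [[0.6667, 0.0000, -0.7454], [0.6667, -0.4472, 0.5963], [-0.3333, -0.8944, -0.2981]], R = [[3.0000, 0.0000, -0.3333], [0.0000, 4.4721, -1.7889], [0.0000, 0.0000, 2.3851]]

e_1 = c_1/‖c_1‖ = (2, 2, -1)/3.0000 = (0.6667, 0.6667, -0.3333).
r_{12} = e_1·c_2 = 0.0000.
u_2 = c_2 + 0.0000·e_1 = (0.0000, -2.0000, -4.0000).
‖u_2‖ = 4.4721, so e_2 = (0.0000, -0.4472, -0.8944).
r_{13} = e_1·c_3 = -0.3333; r_{23} = e_2·c_3 = -1.7889.
u_3 = c_3 + 0.3333·e_1 + 1.7889·e_2 = (-1.7778, 1.4222, -0.7111).
‖u_3‖ = 2.3851, so e_3 = (-0.7454, 0.5963, -0.2981).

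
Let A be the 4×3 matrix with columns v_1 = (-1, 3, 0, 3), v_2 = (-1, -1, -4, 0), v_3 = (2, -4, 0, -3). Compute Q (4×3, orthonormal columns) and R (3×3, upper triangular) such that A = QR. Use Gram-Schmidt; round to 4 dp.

Q = [[-0.2294, -0.2620, 0.7124], [0.6882, -0.1622, -0.3590], [0.0000, -0.9484, -0.0884], [0.6882, 0.0749, 0.5965]], R = [[4.3589, -0.4588, -5.2766], [0.0000, 4.2178, -0.0998], [0.0000, 0.0000, 1.0714]]

v_1 = (-1, 3, 0, 3); ‖v_1‖ = 4.3589, so e_1 = (-0.2294, 0.6882, 0.0000, 0.6882).
e_1·v_2 = (-0.2294)·(-1) + 0.6882·(-1) + 0.0000·(-4) + 0.6882·0 = -0.4588.
u_2 = v_2 + 0.4588·e_1 = (-1.1053, -0.6842, -4.0000, 0.3158).
‖u_2‖ = 4.2178, so e_2 = (-0.2620, -0.1622, -0.9484, 0.0749).
e_1·v_3 = (-0.2294)·2 + 0.6882·(-4) + 0.0000·0 + 0.6882·(-3) = -5.2766; e_2·v_3 = (-0.2620)·2 + (-0.1622)·(-4) + (-0.9484)·0 + 0.0749·(-3) = -0.0998.
u_3 = v_3 + 5.2766·e_1 + 0.0998·e_2 = (0.7633, -0.3846, -0.0947, 0.6391).
‖u_3‖ = 1.0714, so e_3 = (0.7124, -0.3590, -0.0884, 0.5965).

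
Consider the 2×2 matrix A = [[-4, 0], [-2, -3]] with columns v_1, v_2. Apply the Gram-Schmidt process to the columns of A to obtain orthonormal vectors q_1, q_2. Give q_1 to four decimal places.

q_1 = (-0.8944, -0.4472)

v_1 = (-4, -2); ‖v_1‖ = 4.4721, so q_1 = (-0.8944, -0.4472).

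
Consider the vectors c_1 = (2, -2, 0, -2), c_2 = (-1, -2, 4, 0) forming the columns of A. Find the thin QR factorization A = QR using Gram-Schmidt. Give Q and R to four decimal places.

Q = [[0.5774, -0.2933], [-0.5774, -0.3666], [0.0000, 0.8799], [-0.5774, 0.0733]], R = [[3.4641, 0.5774], [0.0000, 4.5461]]

e_1 = c_1/‖c_1‖ = (2, -2, 0, -2)/3.4641 = (0.5774, -0.5774, 0.0000, -0.5774).
r_{12} = e_1·c_2 = 0.5774.
u_2 = c_2 − 0.5774·e_1 = (-1.3333, -1.6667, 4.0000, 0.3333).
‖u_2‖ = 4.5461, so e_2 = (-0.2933, -0.3666, 0.8799, 0.0733).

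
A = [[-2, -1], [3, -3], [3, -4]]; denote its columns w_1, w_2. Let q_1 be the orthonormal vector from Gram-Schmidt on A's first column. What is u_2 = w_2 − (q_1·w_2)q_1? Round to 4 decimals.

w_1 = (-2, 3, 3); ‖w_1‖ = 4.6904, so q_1 = (-0.4264, 0.6396, 0.6396).
q_1·w_2 = (-0.4264)·(-1) + 0.6396·(-3) + 0.6396·(-4) = -4.0508.
u_2 = w_2 + 4.0508·q_1 = (-2.7273, -0.4091, -1.4091).

u_2 = (-2.7273, -0.4091, -1.4091)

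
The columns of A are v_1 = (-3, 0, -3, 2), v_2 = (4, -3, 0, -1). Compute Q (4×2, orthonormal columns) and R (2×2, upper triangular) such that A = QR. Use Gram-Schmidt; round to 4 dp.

Q = [[-0.6396, 0.5058], [0.0000, -0.7257], [-0.6396, -0.4618], [0.4264, 0.0660]], R = [[4.6904, -2.9848], [0.0000, 4.1341]]

q_1 = v_1/‖v_1‖ = (-3, 0, -3, 2)/4.6904 = (-0.6396, 0.0000, -0.6396, 0.4264).
r_{12} = q_1·v_2 = -2.9848.
u_2 = v_2 + 2.9848·q_1 = (2.0909, -3.0000, -1.9091, 0.2727).
‖u_2‖ = 4.1341, so q_2 = (0.5058, -0.7257, -0.4618, 0.0660).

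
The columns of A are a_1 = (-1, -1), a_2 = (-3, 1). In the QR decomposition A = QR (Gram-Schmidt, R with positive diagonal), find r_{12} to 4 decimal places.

r_{12} = 1.4142

e_1 = a_1/‖a_1‖ = (-1, -1)/1.4142 = (-0.7071, -0.7071).
r_{12} = e_1·a_2 = 1.4142.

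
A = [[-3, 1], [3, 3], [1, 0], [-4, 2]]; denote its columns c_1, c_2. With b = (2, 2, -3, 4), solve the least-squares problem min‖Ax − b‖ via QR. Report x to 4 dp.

q_1 = c_1/‖c_1‖ = (-3, 3, 1, -4)/5.9161 = (-0.5071, 0.5071, 0.1690, -0.6761).
r_{12} = q_1·c_2 = -0.3381.
u_2 = c_2 + 0.3381·q_1 = (0.8286, 3.1714, 0.0571, 1.7714).
‖u_2‖ = 3.7264, so q_2 = (0.2224, 0.8511, 0.0153, 0.4754).
Qᵀb = (-3.2116, 4.0024).
Back-substitute: x_2 = 4.0024/3.7264 = 1.0741.
x_1 = (-3.2116 + 0.3381·1.0741)/5.9161 = -0.4815.

x = (-0.4815, 1.0741)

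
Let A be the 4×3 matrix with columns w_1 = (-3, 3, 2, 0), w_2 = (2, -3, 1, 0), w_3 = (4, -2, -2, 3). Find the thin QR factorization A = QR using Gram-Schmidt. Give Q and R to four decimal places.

w_1 = (-3, 3, 2, 0); ‖w_1‖ = 4.6904, so e_1 = (-0.6396, 0.6396, 0.4264, 0.0000).
e_1·w_2 = (-0.6396)·2 + 0.6396·(-3) + 0.4264·1 + 0.0000·0 = -2.7716.
u_2 = w_2 + 2.7716·e_1 = (0.2273, -1.2273, 2.1818, 0.0000).
‖u_2‖ = 2.5136, so e_2 = (0.0904, -0.4883, 0.8680, 0.0000).
e_1·w_3 = (-0.6396)·4 + 0.6396·(-2) + 0.4264·(-2) + 0.0000·3 = -4.6904; e_2·w_3 = 0.0904·4 + (-0.4883)·(-2) + 0.8680·(-2) + 0.0000·3 = -0.3978.
u_3 = w_3 + 4.6904·e_1 + 0.3978·e_2 = (1.0360, 0.8058, 0.3453, 3.0000).
‖u_3‖ = 3.2927, so e_3 = (0.3146, 0.2447, 0.1049, 0.9111).

Q = [[-0.6396, 0.0904, 0.3146], [0.6396, -0.4883, 0.2447], [0.4264, 0.8680, 0.1049], [0.0000, 0.0000, 0.9111]], R = [[4.6904, -2.7716, -4.6904], [0.0000, 2.5136, -0.3978], [0.0000, 0.0000, 3.2927]]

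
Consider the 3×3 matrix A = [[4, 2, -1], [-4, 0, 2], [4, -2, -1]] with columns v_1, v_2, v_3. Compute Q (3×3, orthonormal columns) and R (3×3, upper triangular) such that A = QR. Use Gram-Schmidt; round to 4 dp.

Q = [[0.5774, 0.7071, 0.4082], [-0.5774, 0.0000, 0.8165], [0.5774, -0.7071, 0.4082]], R = [[6.9282, 0.0000, -2.3094], [0.0000, 2.8284, 0.0000], [0.0000, 0.0000, 0.8165]]

v_1 = (4, -4, 4); ‖v_1‖ = 6.9282, so q_1 = (0.5774, -0.5774, 0.5774).
q_1·v_2 = 0.5774·2 + (-0.5774)·0 + 0.5774·(-2) = 0.0000.
u_2 = v_2 + 0.0000·q_1 = (2.0000, 0.0000, -2.0000).
‖u_2‖ = 2.8284, so q_2 = (0.7071, 0.0000, -0.7071).
q_1·v_3 = 0.5774·(-1) + (-0.5774)·2 + 0.5774·(-1) = -2.3094; q_2·v_3 = 0.7071·(-1) + 0.0000·2 + (-0.7071)·(-1) = 0.0000.
u_3 = v_3 + 2.3094·q_1 + 0.0000·q_2 = (0.3333, 0.6667, 0.3333).
‖u_3‖ = 0.8165, so q_3 = (0.4082, 0.8165, 0.4082).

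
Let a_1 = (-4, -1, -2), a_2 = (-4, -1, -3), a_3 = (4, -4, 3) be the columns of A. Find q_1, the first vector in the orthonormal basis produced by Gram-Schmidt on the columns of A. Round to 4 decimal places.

a_1 = (-4, -1, -2); ‖a_1‖ = 4.5826, so q_1 = (-0.8729, -0.2182, -0.4364).

q_1 = (-0.8729, -0.2182, -0.4364)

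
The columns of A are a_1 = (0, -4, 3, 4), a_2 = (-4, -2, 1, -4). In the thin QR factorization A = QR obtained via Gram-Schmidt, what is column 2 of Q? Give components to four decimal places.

e_2 = (-0.6631, -0.4124, 0.2264, -0.5822)

a_1 = (0, -4, 3, 4); ‖a_1‖ = 6.4031, so e_1 = (0.0000, -0.6247, 0.4685, 0.6247).
e_1·a_2 = 0.0000·(-4) + (-0.6247)·(-2) + 0.4685·1 + 0.6247·(-4) = -0.7809.
u_2 = a_2 + 0.7809·e_1 = (-4.0000, -2.4878, 1.3659, -3.5122).
‖u_2‖ = 6.0324, so e_2 = (-0.6631, -0.4124, 0.2264, -0.5822).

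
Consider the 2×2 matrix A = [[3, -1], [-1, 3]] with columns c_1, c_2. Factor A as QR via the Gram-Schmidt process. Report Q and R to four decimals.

c_1 = (3, -1); ‖c_1‖ = 3.1623, so e_1 = (0.9487, -0.3162).
e_1·c_2 = 0.9487·(-1) + (-0.3162)·3 = -1.8974.
u_2 = c_2 + 1.8974·e_1 = (0.8000, 2.4000).
‖u_2‖ = 2.5298, so e_2 = (0.3162, 0.9487).

Q = [[0.9487, 0.3162], [-0.3162, 0.9487]], R = [[3.1623, -1.8974], [0.0000, 2.5298]]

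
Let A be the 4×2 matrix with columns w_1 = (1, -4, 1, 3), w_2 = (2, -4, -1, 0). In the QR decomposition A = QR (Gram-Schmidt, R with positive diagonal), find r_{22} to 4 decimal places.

q_1 = w_1/‖w_1‖ = (1, -4, 1, 3)/5.1962 = (0.1925, -0.7698, 0.1925, 0.5774).
r_{12} = q_1·w_2 = 3.2717.
u_2 = w_2 − 3.2717·q_1 = (1.3704, -1.4815, -1.6296, -1.8889).
r_{22} = ‖u_2‖ = 3.2088.

r_{22} = 3.2088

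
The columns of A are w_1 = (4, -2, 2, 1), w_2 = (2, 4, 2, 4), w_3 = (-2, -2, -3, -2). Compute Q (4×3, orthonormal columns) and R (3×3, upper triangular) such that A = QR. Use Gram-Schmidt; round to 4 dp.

Q = [[0.8000, 0.1177, 0.2375], [-0.4000, 0.7583, -0.1466], [0.4000, 0.2223, -0.8474], [0.2000, 0.6014, 0.4516]], R = [[5.0000, 1.6000, -2.4000], [0.0000, 6.1188, -3.6216], [0.0000, 0.0000, 1.4574]]

w_1 = (4, -2, 2, 1); ‖w_1‖ = 5.0000, so e_1 = (0.8000, -0.4000, 0.4000, 0.2000).
e_1·w_2 = 0.8000·2 + (-0.4000)·4 + 0.4000·2 + 0.2000·4 = 1.6000.
u_2 = w_2 − 1.6000·e_1 = (0.7200, 4.6400, 1.3600, 3.6800).
‖u_2‖ = 6.1188, so e_2 = (0.1177, 0.7583, 0.2223, 0.6014).
e_1·w_3 = 0.8000·(-2) + (-0.4000)·(-2) + 0.4000·(-3) + 0.2000·(-2) = -2.4000; e_2·w_3 = 0.1177·(-2) + 0.7583·(-2) + 0.2223·(-3) + 0.6014·(-2) = -3.6216.
u_3 = w_3 + 2.4000·e_1 + 3.6216·e_2 = (0.3462, -0.2137, -1.2350, 0.6581).
‖u_3‖ = 1.4574, so e_3 = (0.2375, -0.1466, -0.8474, 0.4516).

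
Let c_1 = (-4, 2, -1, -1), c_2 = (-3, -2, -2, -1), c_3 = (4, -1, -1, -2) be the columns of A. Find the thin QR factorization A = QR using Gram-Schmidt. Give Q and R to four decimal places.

c_1 = (-4, 2, -1, -1); ‖c_1‖ = 4.6904, so q_1 = (-0.8528, 0.4264, -0.2132, -0.2132).
q_1·c_2 = (-0.8528)·(-3) + 0.4264·(-2) + (-0.2132)·(-2) + (-0.2132)·(-1) = 2.3452.
u_2 = c_2 − 2.3452·q_1 = (-1.0000, -3.0000, -1.5000, -0.5000).
‖u_2‖ = 3.5355, so q_2 = (-0.2828, -0.8485, -0.4243, -0.1414).
q_1·c_3 = (-0.8528)·4 + 0.4264·(-1) + (-0.2132)·(-1) + (-0.2132)·(-2) = -3.1980; q_2·c_3 = (-0.2828)·4 + (-0.8485)·(-1) + (-0.4243)·(-1) + (-0.1414)·(-2) = 0.4243.
u_3 = c_3 + 3.1980·q_1 − 0.4243·q_2 = (1.3927, 0.7236, -1.5018, -2.6218).
‖u_3‖ = 3.4048, so q_3 = (0.4090, 0.2125, -0.4411, -0.7700).

Q = [[-0.8528, -0.2828, 0.4090], [0.4264, -0.8485, 0.2125], [-0.2132, -0.4243, -0.4411], [-0.2132, -0.1414, -0.7700]], R = [[4.6904, 2.3452, -3.1980], [0.0000, 3.5355, 0.4243], [0.0000, 0.0000, 3.4048]]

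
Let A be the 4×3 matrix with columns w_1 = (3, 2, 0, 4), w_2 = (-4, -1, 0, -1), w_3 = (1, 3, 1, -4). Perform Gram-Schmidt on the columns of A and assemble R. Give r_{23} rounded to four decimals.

q_1 = w_1/‖w_1‖ = (3, 2, 0, 4)/5.3852 = (0.5571, 0.3714, 0.0000, 0.7428).
r_{12} = q_1·w_2 = -3.3425.
u_2 = w_2 + 3.3425·q_1 = (-2.1379, 0.2414, 0.0000, 1.4828).
‖u_2‖ = 2.6130, so q_2 = (-0.8182, 0.0924, 0.0000, 0.5675).
r_{23} = q_2·w_3 = -2.8109.

r_{23} = -2.8109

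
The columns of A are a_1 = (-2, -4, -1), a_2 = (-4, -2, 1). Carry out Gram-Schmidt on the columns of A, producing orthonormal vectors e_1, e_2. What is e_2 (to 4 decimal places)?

e_1 = a_1/‖a_1‖ = (-2, -4, -1)/4.5826 = (-0.4364, -0.8729, -0.2182).
r_{12} = e_1·a_2 = 3.2733.
u_2 = a_2 − 3.2733·e_1 = (-2.5714, 0.8571, 1.7143).
‖u_2‖ = 3.2071, so e_2 = (-0.8018, 0.2673, 0.5345).

e_2 = (-0.8018, 0.2673, 0.5345)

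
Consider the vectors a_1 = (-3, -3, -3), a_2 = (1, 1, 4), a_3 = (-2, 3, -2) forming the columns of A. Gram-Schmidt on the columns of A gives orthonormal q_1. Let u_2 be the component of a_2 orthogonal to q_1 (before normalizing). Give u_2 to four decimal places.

q_1 = a_1/‖a_1‖ = (-3, -3, -3)/5.1962 = (-0.5774, -0.5774, -0.5774).
r_{12} = q_1·a_2 = -3.4641.
u_2 = a_2 + 3.4641·q_1 = (-1.0000, -1.0000, 2.0000).

u_2 = (-1.0000, -1.0000, 2.0000)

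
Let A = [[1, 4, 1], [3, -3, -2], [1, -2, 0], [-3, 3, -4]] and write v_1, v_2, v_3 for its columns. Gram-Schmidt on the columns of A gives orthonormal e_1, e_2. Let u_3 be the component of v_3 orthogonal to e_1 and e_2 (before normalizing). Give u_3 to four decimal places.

u_3 = (-0.0357, -2.9643, -0.1786, -3.0357)

v_1 = (1, 3, 1, -3); ‖v_1‖ = 4.4721, so e_1 = (0.2236, 0.6708, 0.2236, -0.6708).
e_1·v_2 = 0.2236·4 + 0.6708·(-3) + 0.2236·(-2) + (-0.6708)·3 = -3.5777.
u_2 = v_2 + 3.5777·e_1 = (4.8000, -0.6000, -1.2000, 0.6000).
‖u_2‖ = 5.0200, so e_2 = (0.9562, -0.1195, -0.2390, 0.1195).
e_1·v_3 = 0.2236·1 + 0.6708·(-2) + 0.2236·0 + (-0.6708)·(-4) = 1.5652; e_2·v_3 = 0.9562·1 + (-0.1195)·(-2) + (-0.2390)·0 + 0.1195·(-4) = 0.7171.
u_3 = v_3 − 1.5652·e_1 − 0.7171·e_2 = (-0.0357, -2.9643, -0.1786, -3.0357).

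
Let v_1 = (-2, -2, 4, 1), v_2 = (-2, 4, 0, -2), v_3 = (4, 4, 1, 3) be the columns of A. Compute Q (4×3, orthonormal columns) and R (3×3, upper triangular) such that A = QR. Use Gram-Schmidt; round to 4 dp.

q_1 = v_1/‖v_1‖ = (-2, -2, 4, 1)/5.0000 = (-0.4000, -0.4000, 0.8000, 0.2000).
r_{12} = q_1·v_2 = -1.2000.
u_2 = v_2 + 1.2000·q_1 = (-2.4800, 3.5200, 0.9600, -1.7600).
‖u_2‖ = 4.7497, so q_2 = (-0.5221, 0.7411, 0.2021, -0.3705).
r_{13} = q_1·v_3 = -1.8000; r_{23} = q_2·v_3 = -0.0337.
u_3 = v_3 + 1.8000·q_1 + 0.0337·q_2 = (3.2624, 3.3050, 2.4468, 3.3475).
‖u_3‖ = 6.2257, so q_3 = (0.5240, 0.5309, 0.3930, 0.5377).

Q = [[-0.4000, -0.5221, 0.5240], [-0.4000, 0.7411, 0.5309], [0.8000, 0.2021, 0.3930], [0.2000, -0.3705, 0.5377]], R = [[5.0000, -1.2000, -1.8000], [0.0000, 4.7497, -0.0337], [0.0000, 0.0000, 6.2257]]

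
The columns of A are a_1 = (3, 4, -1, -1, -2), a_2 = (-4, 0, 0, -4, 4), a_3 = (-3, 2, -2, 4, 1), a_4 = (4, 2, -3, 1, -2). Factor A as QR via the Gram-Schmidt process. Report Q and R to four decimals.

Q = [[0.5388, -0.3889, -0.4655, 0.3318], [0.7184, 0.3275, 0.4836, -0.3408], [-0.1796, -0.0819, -0.3819, -0.8358], [-0.1796, -0.7164, 0.6169, -0.0653], [-0.3592, 0.4708, 0.1514, 0.2665]], R = [[5.5678, -2.8737, -0.8980, 4.6697], [0.0000, 6.3041, -0.4094, -2.3129], [0.0000, 0.0000, 5.7468, 0.5650], [0.0000, 0.0000, 0.0000, 2.5544]]

a_1 = (3, 4, -1, -1, -2); ‖a_1‖ = 5.5678, so e_1 = (0.5388, 0.7184, -0.1796, -0.1796, -0.3592).
e_1·a_2 = 0.5388·(-4) + 0.7184·0 + (-0.1796)·0 + (-0.1796)·(-4) + (-0.3592)·4 = -2.8737.
u_2 = a_2 + 2.8737·e_1 = (-2.4516, 2.0645, -0.5161, -4.5161, 2.9677).
‖u_2‖ = 6.3041, so e_2 = (-0.3889, 0.3275, -0.0819, -0.7164, 0.4708).
e_1·a_3 = 0.5388·(-3) + 0.7184·2 + (-0.1796)·(-2) + (-0.1796)·4 + (-0.3592)·1 = -0.8980; e_2·a_3 = (-0.3889)·(-3) + 0.3275·2 + (-0.0819)·(-2) + (-0.7164)·4 + 0.4708·1 = -0.4094.
u_3 = a_3 + 0.8980·e_1 + 0.4094·e_2 = (-2.6753, 2.7792, -2.1948, 3.5455, 0.8701).
‖u_3‖ = 5.7468, so e_3 = (-0.4655, 0.4836, -0.3819, 0.6169, 0.1514).
e_1·a_4 = 0.5388·4 + 0.7184·2 + (-0.1796)·(-3) + (-0.1796)·1 + (-0.3592)·(-2) = 4.6697; e_2·a_4 = (-0.3889)·4 + 0.3275·2 + (-0.0819)·(-3) + (-0.7164)·1 + 0.4708·(-2) = -2.3129; e_3·a_4 = (-0.4655)·4 + 0.4836·2 + (-0.3819)·(-3) + 0.6169·1 + 0.1514·(-2) = 0.5650.
u_4 = a_4 − 4.6697·e_1 + 2.3129·e_2 − 0.5650·e_3 = (0.8474, -0.8706, -2.1349, -0.1667, 0.6807).
‖u_4‖ = 2.5544, so e_4 = (0.3318, -0.3408, -0.8358, -0.0653, 0.2665).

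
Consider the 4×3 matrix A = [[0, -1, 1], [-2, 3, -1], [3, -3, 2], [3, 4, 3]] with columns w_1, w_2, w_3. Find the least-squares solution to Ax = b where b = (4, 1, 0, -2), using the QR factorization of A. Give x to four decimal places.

x = (-3.0516, -0.7103, 3.3532)

w_1 = (0, -2, 3, 3); ‖w_1‖ = 4.6904, so q_1 = (0.0000, -0.4264, 0.6396, 0.6396).
q_1·w_2 = 0.0000·(-1) + (-0.4264)·3 + 0.6396·(-3) + 0.6396·4 = -0.6396.
u_2 = w_2 + 0.6396·q_1 = (-1.0000, 2.7273, -2.5909, 4.4091).
‖u_2‖ = 5.8814, so q_2 = (-0.1700, 0.4637, -0.4405, 0.7497).
q_1·w_3 = 0.0000·1 + (-0.4264)·(-1) + 0.6396·2 + 0.6396·3 = 3.6244; q_2·w_3 = (-0.1700)·1 + 0.4637·(-1) + (-0.4405)·2 + 0.7497·3 = 0.7342.
u_3 = w_3 − 3.6244·q_1 − 0.7342·q_2 = (1.1248, 0.2050, 0.0053, 0.1314).
‖u_3‖ = 1.1509, so q_3 = (0.9774, 0.1781, 0.0046, 0.1142).
Qᵀb = (-1.7056, -1.7157, 3.8592).
Back-substitute: x_3 = 3.8592/1.1509 = 3.3532.
x_2 = (-1.7157 − 0.7342·3.3532)/5.8814 = -0.7103.
x_1 = (-1.7056 + 0.6396·(-0.7103) − 3.6244·3.3532)/4.6904 = -3.0516.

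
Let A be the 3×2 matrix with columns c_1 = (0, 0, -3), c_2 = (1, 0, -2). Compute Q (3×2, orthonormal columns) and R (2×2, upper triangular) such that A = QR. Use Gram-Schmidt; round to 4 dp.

Q = [[0.0000, 1.0000], [0.0000, 0.0000], [-1.0000, 0.0000]], R = [[3.0000, 2.0000], [0.0000, 1.0000]]

e_1 = c_1/‖c_1‖ = (0, 0, -3)/3.0000 = (0.0000, 0.0000, -1.0000).
r_{12} = e_1·c_2 = 2.0000.
u_2 = c_2 − 2.0000·e_1 = (1.0000, 0.0000, 0.0000).
‖u_2‖ = 1.0000, so e_2 = (1.0000, 0.0000, 0.0000).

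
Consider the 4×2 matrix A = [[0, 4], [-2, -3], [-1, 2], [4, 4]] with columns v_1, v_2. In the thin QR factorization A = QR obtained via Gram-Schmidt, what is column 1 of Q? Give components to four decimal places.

v_1 = (0, -2, -1, 4); ‖v_1‖ = 4.5826, so q_1 = (0.0000, -0.4364, -0.2182, 0.8729).

q_1 = (0.0000, -0.4364, -0.2182, 0.8729)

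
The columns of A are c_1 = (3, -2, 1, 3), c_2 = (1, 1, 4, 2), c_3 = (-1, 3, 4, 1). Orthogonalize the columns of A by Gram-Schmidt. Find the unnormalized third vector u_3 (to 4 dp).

u_3 = (-0.1948, 0.3766, -0.3221, 0.5532)

q_1 = c_1/‖c_1‖ = (3, -2, 1, 3)/4.7958 = (0.6255, -0.4170, 0.2085, 0.6255).
r_{12} = q_1·c_2 = 2.2937.
u_2 = c_2 − 2.2937·q_1 = (-0.4348, 1.9565, 3.5217, 0.5652).
‖u_2‖ = 4.0913, so q_2 = (-0.1063, 0.4782, 0.8608, 0.1381).
r_{13} = q_1·c_3 = -0.4170; r_{23} = q_2·c_3 = 5.1222.
u_3 = c_3 + 0.4170·q_1 − 5.1222·q_2 = (-0.1948, 0.3766, -0.3221, 0.5532).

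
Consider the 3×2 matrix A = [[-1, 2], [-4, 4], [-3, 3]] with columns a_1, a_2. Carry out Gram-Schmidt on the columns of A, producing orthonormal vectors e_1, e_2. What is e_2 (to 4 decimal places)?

e_2 = (0.9806, -0.1569, -0.1177)

a_1 = (-1, -4, -3); ‖a_1‖ = 5.0990, so e_1 = (-0.1961, -0.7845, -0.5883).
e_1·a_2 = (-0.1961)·2 + (-0.7845)·4 + (-0.5883)·3 = -5.2951.
u_2 = a_2 + 5.2951·e_1 = (0.9615, -0.1538, -0.1154).
‖u_2‖ = 0.9806, so e_2 = (0.9806, -0.1569, -0.1177).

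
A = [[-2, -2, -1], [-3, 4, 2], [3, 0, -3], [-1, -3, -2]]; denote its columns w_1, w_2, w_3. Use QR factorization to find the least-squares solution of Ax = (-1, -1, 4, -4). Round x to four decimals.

x = (0.9010, 0.6861, -0.3371)

q_1 = w_1/‖w_1‖ = (-2, -3, 3, -1)/4.7958 = (-0.4170, -0.6255, 0.6255, -0.2085).
r_{12} = q_1·w_2 = -1.0426.
u_2 = w_2 + 1.0426·q_1 = (-2.4348, 3.3478, 0.6522, -3.2174).
‖u_2‖ = 5.2833, so q_2 = (-0.4608, 0.6337, 0.1234, -0.6090).
r_{13} = q_1·w_3 = -2.2937; r_{23} = q_2·w_3 = 2.5758.
u_3 = w_3 + 2.2937·q_1 − 2.5758·q_2 = (-0.7695, -1.0670, -1.8832, -0.9097).
‖u_3‖ = 2.4707, so q_3 = (-0.3114, -0.4319, -0.7622, -0.3682).
Qᵀb = (4.3788, 2.7569, -0.8328).
Back-substitute: x_3 = -0.8328/2.4707 = -0.3371.
x_2 = (2.7569 − 2.5758·(-0.3371))/5.2833 = 0.6861.
x_1 = (4.3788 + 1.0426·0.6861 + 2.2937·(-0.3371))/4.7958 = 0.9010.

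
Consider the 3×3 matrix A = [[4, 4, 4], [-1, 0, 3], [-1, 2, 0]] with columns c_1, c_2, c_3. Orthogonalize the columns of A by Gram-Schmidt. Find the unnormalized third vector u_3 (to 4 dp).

u_3 = (0.5366, 3.2195, -1.0732)

q_1 = c_1/‖c_1‖ = (4, -1, -1)/4.2426 = (0.9428, -0.2357, -0.2357).
r_{12} = q_1·c_2 = 3.2998.
u_2 = c_2 − 3.2998·q_1 = (0.8889, 0.7778, 2.7778).
‖u_2‖ = 3.0185, so q_2 = (0.2945, 0.2577, 0.9203).
r_{13} = q_1·c_3 = 3.0641; r_{23} = q_2·c_3 = 1.9510.
u_3 = c_3 − 3.0641·q_1 − 1.9510·q_2 = (0.5366, 3.2195, -1.0732).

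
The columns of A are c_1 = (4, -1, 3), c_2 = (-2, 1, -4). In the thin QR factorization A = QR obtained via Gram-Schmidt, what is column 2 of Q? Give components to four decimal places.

e_2 = (0.6124, 0.0957, -0.7847)

e_1 = c_1/‖c_1‖ = (4, -1, 3)/5.0990 = (0.7845, -0.1961, 0.5883).
r_{12} = e_1·c_2 = -4.1184.
u_2 = c_2 + 4.1184·e_1 = (1.2308, 0.1923, -1.5769).
‖u_2‖ = 2.0096, so e_2 = (0.6124, 0.0957, -0.7847).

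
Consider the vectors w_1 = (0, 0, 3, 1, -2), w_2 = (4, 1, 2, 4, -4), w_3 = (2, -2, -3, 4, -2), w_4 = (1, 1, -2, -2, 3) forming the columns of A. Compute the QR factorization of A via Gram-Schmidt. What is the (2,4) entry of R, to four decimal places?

r_{24} = -0.1830

w_1 = (0, 0, 3, 1, -2); ‖w_1‖ = 3.7417, so q_1 = (0.0000, 0.0000, 0.8018, 0.2673, -0.5345).
q_1·w_2 = 0.0000·4 + 0.0000·1 + 0.8018·2 + 0.2673·4 + (-0.5345)·(-4) = 4.8107.
u_2 = w_2 − 4.8107·q_1 = (4.0000, 1.0000, -1.8571, 2.7143, -1.4286).
‖u_2‖ = 5.4642, so q_2 = (0.7320, 0.1830, -0.3399, 0.4967, -0.2614).
r_{24} = q_2·w_4 = -0.1830.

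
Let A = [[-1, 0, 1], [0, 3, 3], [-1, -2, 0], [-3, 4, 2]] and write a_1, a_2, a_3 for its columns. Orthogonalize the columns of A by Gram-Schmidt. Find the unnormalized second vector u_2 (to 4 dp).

u_2 = (-0.9091, 3.0000, -2.9091, 1.2727)

e_1 = a_1/‖a_1‖ = (-1, 0, -1, -3)/3.3166 = (-0.3015, 0.0000, -0.3015, -0.9045).
r_{12} = e_1·a_2 = -3.0151.
u_2 = a_2 + 3.0151·e_1 = (-0.9091, 3.0000, -2.9091, 1.2727).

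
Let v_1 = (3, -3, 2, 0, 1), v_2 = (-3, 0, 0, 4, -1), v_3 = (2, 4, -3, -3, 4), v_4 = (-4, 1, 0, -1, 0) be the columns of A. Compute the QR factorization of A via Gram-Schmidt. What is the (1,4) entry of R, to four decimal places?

r_{14} = -3.1277

q_1 = v_1/‖v_1‖ = (3, -3, 2, 0, 1)/4.7958 = (0.6255, -0.6255, 0.4170, 0.0000, 0.2085).
r_{14} = q_1·v_4 = -3.1277.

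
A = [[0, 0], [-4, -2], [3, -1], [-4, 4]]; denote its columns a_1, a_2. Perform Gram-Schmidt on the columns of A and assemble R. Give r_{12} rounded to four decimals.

q_1 = a_1/‖a_1‖ = (0, -4, 3, -4)/6.4031 = (0.0000, -0.6247, 0.4685, -0.6247).
r_{12} = q_1·a_2 = -1.7179.

r_{12} = -1.7179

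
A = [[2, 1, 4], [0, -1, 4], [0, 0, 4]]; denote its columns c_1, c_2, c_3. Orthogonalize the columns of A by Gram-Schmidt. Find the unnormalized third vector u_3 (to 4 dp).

u_3 = (0.0000, 0.0000, 4.0000)

e_1 = c_1/‖c_1‖ = (2, 0, 0)/2.0000 = (1.0000, 0.0000, 0.0000).
r_{12} = e_1·c_2 = 1.0000.
u_2 = c_2 − 1.0000·e_1 = (0.0000, -1.0000, 0.0000).
‖u_2‖ = 1.0000, so e_2 = (0.0000, -1.0000, 0.0000).
r_{13} = e_1·c_3 = 4.0000; r_{23} = e_2·c_3 = -4.0000.
u_3 = c_3 − 4.0000·e_1 + 4.0000·e_2 = (0.0000, 0.0000, 4.0000).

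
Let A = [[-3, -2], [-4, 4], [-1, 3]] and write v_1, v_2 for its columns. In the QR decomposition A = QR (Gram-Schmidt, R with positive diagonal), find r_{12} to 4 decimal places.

v_1 = (-3, -4, -1); ‖v_1‖ = 5.0990, so q_1 = (-0.5883, -0.7845, -0.1961).
r_{12} = q_1·v_2 = -2.5495.

r_{12} = -2.5495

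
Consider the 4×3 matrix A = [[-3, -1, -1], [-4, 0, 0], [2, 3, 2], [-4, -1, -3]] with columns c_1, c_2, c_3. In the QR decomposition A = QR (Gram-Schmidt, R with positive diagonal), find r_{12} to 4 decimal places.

c_1 = (-3, -4, 2, -4); ‖c_1‖ = 6.7082, so q_1 = (-0.4472, -0.5963, 0.2981, -0.5963).
r_{12} = q_1·c_2 = 1.9379.

r_{12} = 1.9379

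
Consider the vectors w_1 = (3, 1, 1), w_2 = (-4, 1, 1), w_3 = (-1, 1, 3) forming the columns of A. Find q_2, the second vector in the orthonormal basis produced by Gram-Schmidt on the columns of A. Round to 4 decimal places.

w_1 = (3, 1, 1); ‖w_1‖ = 3.3166, so q_1 = (0.9045, 0.3015, 0.3015).
q_1·w_2 = 0.9045·(-4) + 0.3015·1 + 0.3015·1 = -3.0151.
u_2 = w_2 + 3.0151·q_1 = (-1.2727, 1.9091, 1.9091).
‖u_2‖ = 2.9848, so q_2 = (-0.4264, 0.6396, 0.6396).

q_2 = (-0.4264, 0.6396, 0.6396)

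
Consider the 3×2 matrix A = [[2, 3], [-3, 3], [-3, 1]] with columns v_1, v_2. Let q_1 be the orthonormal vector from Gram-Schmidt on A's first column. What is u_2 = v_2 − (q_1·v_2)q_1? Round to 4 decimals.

u_2 = (3.5455, 2.1818, 0.1818)

v_1 = (2, -3, -3); ‖v_1‖ = 4.6904, so q_1 = (0.4264, -0.6396, -0.6396).
q_1·v_2 = 0.4264·3 + (-0.6396)·3 + (-0.6396)·1 = -1.2792.
u_2 = v_2 + 1.2792·q_1 = (3.5455, 2.1818, 0.1818).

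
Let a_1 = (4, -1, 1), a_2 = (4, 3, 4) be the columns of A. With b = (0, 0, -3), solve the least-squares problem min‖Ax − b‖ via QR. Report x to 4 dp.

e_1 = a_1/‖a_1‖ = (4, -1, 1)/4.2426 = (0.9428, -0.2357, 0.2357).
r_{12} = e_1·a_2 = 4.0069.
u_2 = a_2 − 4.0069·e_1 = (0.2222, 3.9444, 3.0556).
‖u_2‖ = 4.9944, so e_2 = (0.0445, 0.7898, 0.6118).
Qᵀb = (-0.7071, -1.8354).
Back-substitute: x_2 = -1.8354/4.9944 = -0.3675.
x_1 = (-0.7071 − 4.0069·(-0.3675))/4.2426 = 0.1804.

x = (0.1804, -0.3675)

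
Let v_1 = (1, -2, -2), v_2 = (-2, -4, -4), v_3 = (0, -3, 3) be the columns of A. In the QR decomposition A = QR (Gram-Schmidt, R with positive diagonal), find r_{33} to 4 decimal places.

v_1 = (1, -2, -2); ‖v_1‖ = 3.0000, so q_1 = (0.3333, -0.6667, -0.6667).
q_1·v_2 = 0.3333·(-2) + (-0.6667)·(-4) + (-0.6667)·(-4) = 4.6667.
u_2 = v_2 − 4.6667·q_1 = (-3.5556, -0.8889, -0.8889).
‖u_2‖ = 3.7712, so q_2 = (-0.9428, -0.2357, -0.2357).
q_1·v_3 = 0.3333·0 + (-0.6667)·(-3) + (-0.6667)·3 = 0.0000; q_2·v_3 = (-0.9428)·0 + (-0.2357)·(-3) + (-0.2357)·3 = 0.0000.
u_3 = v_3 − 0.0000·q_1 − 0.0000·q_2 = (0.0000, -3.0000, 3.0000).
r_{33} = ‖u_3‖ = 4.2426.

r_{33} = 4.2426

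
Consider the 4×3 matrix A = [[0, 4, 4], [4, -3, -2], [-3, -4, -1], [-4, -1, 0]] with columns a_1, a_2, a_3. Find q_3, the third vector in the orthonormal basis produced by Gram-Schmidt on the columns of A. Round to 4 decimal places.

q_3 = (0.7739, 0.3439, 0.5292, -0.0530)

q_1 = a_1/‖a_1‖ = (0, 4, -3, -4)/6.4031 = (0.0000, 0.6247, -0.4685, -0.6247).
r_{12} = q_1·a_2 = 0.6247.
u_2 = a_2 − 0.6247·q_1 = (4.0000, -3.3902, -3.7073, -0.6098).
‖u_2‖ = 6.4506, so q_2 = (0.6201, -0.5256, -0.5747, -0.0945).
r_{13} = q_1·a_3 = -0.7809; r_{23} = q_2·a_3 = 4.1063.
u_3 = a_3 + 0.7809·q_1 − 4.1063·q_2 = (1.4537, 0.6460, 0.9941, -0.0996).
‖u_3‖ = 1.8785, so q_3 = (0.7739, 0.3439, 0.5292, -0.0530).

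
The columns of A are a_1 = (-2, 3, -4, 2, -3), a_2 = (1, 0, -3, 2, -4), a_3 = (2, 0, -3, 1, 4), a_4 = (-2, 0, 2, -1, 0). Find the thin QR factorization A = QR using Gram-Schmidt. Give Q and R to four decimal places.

q_1 = a_1/‖a_1‖ = (-2, 3, -4, 2, -3)/6.4807 = (-0.3086, 0.4629, -0.6172, 0.3086, -0.4629).
r_{12} = q_1·a_2 = 4.0119.
u_2 = a_2 − 4.0119·q_1 = (2.2381, -1.8571, -0.5238, 0.7619, -2.1429).
‖u_2‖ = 3.7289, so q_2 = (0.6002, -0.4980, -0.1405, 0.2043, -0.5747).
r_{13} = q_1·a_3 = -0.3086; r_{23} = q_2·a_3 = -0.4725.
u_3 = a_3 + 0.3086·q_1 + 0.4725·q_2 = (2.1884, -0.0925, -3.2568, 1.1918, 3.5856).
‖u_3‖ = 5.4481, so q_3 = (0.4017, -0.0170, -0.5978, 0.2188, 0.6581).
r_{14} = q_1·a_4 = -0.9258; r_{24} = q_2·a_4 = -1.6857; r_{34} = q_3·a_4 = -2.2177.
u_4 = a_4 + 0.9258·q_1 + 1.6857·q_2 + 2.2177·q_3 = (-0.3832, -0.4486, -0.1340, 0.1153, 0.0623).
‖u_4‖ = 0.6190, so q_4 = (-0.6190, -0.7247, -0.2164, 0.1862, 0.1007).

Q = [[-0.3086, 0.6002, 0.4017, -0.6190], [0.4629, -0.4980, -0.0170, -0.7247], [-0.6172, -0.1405, -0.5978, -0.2164], [0.3086, 0.2043, 0.2188, 0.1862], [-0.4629, -0.5747, 0.6581, 0.1007]], R = [[6.4807, 4.0119, -0.3086, -0.9258], [0.0000, 3.7289, -0.4725, -1.6857], [0.0000, 0.0000, 5.4481, -2.2177], [0.0000, 0.0000, 0.0000, 0.6190]]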